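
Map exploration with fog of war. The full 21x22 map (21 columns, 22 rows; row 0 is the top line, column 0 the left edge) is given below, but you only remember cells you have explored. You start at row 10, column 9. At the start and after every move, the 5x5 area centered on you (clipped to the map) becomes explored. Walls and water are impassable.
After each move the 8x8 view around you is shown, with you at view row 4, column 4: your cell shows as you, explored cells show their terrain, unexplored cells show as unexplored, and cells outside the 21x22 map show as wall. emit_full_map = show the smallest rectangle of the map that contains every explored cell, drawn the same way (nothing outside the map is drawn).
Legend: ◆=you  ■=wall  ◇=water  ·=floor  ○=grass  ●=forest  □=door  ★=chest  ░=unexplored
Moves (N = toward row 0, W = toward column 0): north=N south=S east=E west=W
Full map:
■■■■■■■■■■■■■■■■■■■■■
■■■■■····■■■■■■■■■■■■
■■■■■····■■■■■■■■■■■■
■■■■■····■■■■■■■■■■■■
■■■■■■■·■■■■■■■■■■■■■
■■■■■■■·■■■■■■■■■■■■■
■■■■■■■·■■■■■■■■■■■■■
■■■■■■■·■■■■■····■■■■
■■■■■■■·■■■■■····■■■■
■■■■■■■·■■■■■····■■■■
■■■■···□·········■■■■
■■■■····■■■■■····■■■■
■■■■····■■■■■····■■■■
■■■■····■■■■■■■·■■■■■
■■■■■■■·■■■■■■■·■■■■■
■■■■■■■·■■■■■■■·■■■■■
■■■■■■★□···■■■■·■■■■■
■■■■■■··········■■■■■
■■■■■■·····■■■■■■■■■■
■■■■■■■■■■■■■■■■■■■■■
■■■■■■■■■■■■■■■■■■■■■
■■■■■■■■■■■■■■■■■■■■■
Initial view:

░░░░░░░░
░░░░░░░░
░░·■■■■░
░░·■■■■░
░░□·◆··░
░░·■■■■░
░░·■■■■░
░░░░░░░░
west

░░░░░░░░
░░░░░░░░
░░■·■■■■
░░■·■■■■
░░·□◆···
░░··■■■■
░░··■■■■
░░░░░░░░

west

░░░░░░░░
░░░░░░░░
░░■■·■■■
░░■■·■■■
░░··◆···
░░···■■■
░░···■■■
░░░░░░░░

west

░░░░░░░░
░░░░░░░░
░░■■■·■■
░░■■■·■■
░░··◆□··
░░····■■
░░····■■
░░░░░░░░

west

░░░░░░░░
░░░░░░░░
░░■■■■·■
░░■■■■·■
░░■·◆·□·
░░■····■
░░■····■
░░░░░░░░

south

░░░░░░░░
░░■■■■·■
░░■■■■·■
░░■···□·
░░■·◆··■
░░■····■
░░■····░
░░░░░░░░

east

░░░░░░░░
░■■■■·■■
░■■■■·■■
░■···□··
░■··◆·■■
░■····■■
░■····■░
░░░░░░░░

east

░░░░░░░░
■■■■·■■■
■■■■·■■■
■···□···
■···◆■■■
■····■■■
■····■■░
░░░░░░░░

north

░░░░░░░░
░░░░░░░░
■■■■·■■■
■■■■·■■■
■···◆···
■····■■■
■····■■■
■····■■░

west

░░░░░░░░
░░░░░░░░
░■■■■·■■
░■■■■·■■
░■··◆□··
░■····■■
░■····■■
░■····■■

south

░░░░░░░░
░■■■■·■■
░■■■■·■■
░■···□··
░■··◆·■■
░■····■■
░■····■■
░░░░░░░░

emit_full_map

■■■■·■■■■
■■■■·■■■■
■···□····
■··◆·■■■■
■····■■■■
■····■■░░

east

░░░░░░░░
■■■■·■■■
■■■■·■■■
■···□···
■···◆■■■
■····■■■
■····■■░
░░░░░░░░

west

░░░░░░░░
░■■■■·■■
░■■■■·■■
░■···□··
░■··◆·■■
░■····■■
░■····■■
░░░░░░░░


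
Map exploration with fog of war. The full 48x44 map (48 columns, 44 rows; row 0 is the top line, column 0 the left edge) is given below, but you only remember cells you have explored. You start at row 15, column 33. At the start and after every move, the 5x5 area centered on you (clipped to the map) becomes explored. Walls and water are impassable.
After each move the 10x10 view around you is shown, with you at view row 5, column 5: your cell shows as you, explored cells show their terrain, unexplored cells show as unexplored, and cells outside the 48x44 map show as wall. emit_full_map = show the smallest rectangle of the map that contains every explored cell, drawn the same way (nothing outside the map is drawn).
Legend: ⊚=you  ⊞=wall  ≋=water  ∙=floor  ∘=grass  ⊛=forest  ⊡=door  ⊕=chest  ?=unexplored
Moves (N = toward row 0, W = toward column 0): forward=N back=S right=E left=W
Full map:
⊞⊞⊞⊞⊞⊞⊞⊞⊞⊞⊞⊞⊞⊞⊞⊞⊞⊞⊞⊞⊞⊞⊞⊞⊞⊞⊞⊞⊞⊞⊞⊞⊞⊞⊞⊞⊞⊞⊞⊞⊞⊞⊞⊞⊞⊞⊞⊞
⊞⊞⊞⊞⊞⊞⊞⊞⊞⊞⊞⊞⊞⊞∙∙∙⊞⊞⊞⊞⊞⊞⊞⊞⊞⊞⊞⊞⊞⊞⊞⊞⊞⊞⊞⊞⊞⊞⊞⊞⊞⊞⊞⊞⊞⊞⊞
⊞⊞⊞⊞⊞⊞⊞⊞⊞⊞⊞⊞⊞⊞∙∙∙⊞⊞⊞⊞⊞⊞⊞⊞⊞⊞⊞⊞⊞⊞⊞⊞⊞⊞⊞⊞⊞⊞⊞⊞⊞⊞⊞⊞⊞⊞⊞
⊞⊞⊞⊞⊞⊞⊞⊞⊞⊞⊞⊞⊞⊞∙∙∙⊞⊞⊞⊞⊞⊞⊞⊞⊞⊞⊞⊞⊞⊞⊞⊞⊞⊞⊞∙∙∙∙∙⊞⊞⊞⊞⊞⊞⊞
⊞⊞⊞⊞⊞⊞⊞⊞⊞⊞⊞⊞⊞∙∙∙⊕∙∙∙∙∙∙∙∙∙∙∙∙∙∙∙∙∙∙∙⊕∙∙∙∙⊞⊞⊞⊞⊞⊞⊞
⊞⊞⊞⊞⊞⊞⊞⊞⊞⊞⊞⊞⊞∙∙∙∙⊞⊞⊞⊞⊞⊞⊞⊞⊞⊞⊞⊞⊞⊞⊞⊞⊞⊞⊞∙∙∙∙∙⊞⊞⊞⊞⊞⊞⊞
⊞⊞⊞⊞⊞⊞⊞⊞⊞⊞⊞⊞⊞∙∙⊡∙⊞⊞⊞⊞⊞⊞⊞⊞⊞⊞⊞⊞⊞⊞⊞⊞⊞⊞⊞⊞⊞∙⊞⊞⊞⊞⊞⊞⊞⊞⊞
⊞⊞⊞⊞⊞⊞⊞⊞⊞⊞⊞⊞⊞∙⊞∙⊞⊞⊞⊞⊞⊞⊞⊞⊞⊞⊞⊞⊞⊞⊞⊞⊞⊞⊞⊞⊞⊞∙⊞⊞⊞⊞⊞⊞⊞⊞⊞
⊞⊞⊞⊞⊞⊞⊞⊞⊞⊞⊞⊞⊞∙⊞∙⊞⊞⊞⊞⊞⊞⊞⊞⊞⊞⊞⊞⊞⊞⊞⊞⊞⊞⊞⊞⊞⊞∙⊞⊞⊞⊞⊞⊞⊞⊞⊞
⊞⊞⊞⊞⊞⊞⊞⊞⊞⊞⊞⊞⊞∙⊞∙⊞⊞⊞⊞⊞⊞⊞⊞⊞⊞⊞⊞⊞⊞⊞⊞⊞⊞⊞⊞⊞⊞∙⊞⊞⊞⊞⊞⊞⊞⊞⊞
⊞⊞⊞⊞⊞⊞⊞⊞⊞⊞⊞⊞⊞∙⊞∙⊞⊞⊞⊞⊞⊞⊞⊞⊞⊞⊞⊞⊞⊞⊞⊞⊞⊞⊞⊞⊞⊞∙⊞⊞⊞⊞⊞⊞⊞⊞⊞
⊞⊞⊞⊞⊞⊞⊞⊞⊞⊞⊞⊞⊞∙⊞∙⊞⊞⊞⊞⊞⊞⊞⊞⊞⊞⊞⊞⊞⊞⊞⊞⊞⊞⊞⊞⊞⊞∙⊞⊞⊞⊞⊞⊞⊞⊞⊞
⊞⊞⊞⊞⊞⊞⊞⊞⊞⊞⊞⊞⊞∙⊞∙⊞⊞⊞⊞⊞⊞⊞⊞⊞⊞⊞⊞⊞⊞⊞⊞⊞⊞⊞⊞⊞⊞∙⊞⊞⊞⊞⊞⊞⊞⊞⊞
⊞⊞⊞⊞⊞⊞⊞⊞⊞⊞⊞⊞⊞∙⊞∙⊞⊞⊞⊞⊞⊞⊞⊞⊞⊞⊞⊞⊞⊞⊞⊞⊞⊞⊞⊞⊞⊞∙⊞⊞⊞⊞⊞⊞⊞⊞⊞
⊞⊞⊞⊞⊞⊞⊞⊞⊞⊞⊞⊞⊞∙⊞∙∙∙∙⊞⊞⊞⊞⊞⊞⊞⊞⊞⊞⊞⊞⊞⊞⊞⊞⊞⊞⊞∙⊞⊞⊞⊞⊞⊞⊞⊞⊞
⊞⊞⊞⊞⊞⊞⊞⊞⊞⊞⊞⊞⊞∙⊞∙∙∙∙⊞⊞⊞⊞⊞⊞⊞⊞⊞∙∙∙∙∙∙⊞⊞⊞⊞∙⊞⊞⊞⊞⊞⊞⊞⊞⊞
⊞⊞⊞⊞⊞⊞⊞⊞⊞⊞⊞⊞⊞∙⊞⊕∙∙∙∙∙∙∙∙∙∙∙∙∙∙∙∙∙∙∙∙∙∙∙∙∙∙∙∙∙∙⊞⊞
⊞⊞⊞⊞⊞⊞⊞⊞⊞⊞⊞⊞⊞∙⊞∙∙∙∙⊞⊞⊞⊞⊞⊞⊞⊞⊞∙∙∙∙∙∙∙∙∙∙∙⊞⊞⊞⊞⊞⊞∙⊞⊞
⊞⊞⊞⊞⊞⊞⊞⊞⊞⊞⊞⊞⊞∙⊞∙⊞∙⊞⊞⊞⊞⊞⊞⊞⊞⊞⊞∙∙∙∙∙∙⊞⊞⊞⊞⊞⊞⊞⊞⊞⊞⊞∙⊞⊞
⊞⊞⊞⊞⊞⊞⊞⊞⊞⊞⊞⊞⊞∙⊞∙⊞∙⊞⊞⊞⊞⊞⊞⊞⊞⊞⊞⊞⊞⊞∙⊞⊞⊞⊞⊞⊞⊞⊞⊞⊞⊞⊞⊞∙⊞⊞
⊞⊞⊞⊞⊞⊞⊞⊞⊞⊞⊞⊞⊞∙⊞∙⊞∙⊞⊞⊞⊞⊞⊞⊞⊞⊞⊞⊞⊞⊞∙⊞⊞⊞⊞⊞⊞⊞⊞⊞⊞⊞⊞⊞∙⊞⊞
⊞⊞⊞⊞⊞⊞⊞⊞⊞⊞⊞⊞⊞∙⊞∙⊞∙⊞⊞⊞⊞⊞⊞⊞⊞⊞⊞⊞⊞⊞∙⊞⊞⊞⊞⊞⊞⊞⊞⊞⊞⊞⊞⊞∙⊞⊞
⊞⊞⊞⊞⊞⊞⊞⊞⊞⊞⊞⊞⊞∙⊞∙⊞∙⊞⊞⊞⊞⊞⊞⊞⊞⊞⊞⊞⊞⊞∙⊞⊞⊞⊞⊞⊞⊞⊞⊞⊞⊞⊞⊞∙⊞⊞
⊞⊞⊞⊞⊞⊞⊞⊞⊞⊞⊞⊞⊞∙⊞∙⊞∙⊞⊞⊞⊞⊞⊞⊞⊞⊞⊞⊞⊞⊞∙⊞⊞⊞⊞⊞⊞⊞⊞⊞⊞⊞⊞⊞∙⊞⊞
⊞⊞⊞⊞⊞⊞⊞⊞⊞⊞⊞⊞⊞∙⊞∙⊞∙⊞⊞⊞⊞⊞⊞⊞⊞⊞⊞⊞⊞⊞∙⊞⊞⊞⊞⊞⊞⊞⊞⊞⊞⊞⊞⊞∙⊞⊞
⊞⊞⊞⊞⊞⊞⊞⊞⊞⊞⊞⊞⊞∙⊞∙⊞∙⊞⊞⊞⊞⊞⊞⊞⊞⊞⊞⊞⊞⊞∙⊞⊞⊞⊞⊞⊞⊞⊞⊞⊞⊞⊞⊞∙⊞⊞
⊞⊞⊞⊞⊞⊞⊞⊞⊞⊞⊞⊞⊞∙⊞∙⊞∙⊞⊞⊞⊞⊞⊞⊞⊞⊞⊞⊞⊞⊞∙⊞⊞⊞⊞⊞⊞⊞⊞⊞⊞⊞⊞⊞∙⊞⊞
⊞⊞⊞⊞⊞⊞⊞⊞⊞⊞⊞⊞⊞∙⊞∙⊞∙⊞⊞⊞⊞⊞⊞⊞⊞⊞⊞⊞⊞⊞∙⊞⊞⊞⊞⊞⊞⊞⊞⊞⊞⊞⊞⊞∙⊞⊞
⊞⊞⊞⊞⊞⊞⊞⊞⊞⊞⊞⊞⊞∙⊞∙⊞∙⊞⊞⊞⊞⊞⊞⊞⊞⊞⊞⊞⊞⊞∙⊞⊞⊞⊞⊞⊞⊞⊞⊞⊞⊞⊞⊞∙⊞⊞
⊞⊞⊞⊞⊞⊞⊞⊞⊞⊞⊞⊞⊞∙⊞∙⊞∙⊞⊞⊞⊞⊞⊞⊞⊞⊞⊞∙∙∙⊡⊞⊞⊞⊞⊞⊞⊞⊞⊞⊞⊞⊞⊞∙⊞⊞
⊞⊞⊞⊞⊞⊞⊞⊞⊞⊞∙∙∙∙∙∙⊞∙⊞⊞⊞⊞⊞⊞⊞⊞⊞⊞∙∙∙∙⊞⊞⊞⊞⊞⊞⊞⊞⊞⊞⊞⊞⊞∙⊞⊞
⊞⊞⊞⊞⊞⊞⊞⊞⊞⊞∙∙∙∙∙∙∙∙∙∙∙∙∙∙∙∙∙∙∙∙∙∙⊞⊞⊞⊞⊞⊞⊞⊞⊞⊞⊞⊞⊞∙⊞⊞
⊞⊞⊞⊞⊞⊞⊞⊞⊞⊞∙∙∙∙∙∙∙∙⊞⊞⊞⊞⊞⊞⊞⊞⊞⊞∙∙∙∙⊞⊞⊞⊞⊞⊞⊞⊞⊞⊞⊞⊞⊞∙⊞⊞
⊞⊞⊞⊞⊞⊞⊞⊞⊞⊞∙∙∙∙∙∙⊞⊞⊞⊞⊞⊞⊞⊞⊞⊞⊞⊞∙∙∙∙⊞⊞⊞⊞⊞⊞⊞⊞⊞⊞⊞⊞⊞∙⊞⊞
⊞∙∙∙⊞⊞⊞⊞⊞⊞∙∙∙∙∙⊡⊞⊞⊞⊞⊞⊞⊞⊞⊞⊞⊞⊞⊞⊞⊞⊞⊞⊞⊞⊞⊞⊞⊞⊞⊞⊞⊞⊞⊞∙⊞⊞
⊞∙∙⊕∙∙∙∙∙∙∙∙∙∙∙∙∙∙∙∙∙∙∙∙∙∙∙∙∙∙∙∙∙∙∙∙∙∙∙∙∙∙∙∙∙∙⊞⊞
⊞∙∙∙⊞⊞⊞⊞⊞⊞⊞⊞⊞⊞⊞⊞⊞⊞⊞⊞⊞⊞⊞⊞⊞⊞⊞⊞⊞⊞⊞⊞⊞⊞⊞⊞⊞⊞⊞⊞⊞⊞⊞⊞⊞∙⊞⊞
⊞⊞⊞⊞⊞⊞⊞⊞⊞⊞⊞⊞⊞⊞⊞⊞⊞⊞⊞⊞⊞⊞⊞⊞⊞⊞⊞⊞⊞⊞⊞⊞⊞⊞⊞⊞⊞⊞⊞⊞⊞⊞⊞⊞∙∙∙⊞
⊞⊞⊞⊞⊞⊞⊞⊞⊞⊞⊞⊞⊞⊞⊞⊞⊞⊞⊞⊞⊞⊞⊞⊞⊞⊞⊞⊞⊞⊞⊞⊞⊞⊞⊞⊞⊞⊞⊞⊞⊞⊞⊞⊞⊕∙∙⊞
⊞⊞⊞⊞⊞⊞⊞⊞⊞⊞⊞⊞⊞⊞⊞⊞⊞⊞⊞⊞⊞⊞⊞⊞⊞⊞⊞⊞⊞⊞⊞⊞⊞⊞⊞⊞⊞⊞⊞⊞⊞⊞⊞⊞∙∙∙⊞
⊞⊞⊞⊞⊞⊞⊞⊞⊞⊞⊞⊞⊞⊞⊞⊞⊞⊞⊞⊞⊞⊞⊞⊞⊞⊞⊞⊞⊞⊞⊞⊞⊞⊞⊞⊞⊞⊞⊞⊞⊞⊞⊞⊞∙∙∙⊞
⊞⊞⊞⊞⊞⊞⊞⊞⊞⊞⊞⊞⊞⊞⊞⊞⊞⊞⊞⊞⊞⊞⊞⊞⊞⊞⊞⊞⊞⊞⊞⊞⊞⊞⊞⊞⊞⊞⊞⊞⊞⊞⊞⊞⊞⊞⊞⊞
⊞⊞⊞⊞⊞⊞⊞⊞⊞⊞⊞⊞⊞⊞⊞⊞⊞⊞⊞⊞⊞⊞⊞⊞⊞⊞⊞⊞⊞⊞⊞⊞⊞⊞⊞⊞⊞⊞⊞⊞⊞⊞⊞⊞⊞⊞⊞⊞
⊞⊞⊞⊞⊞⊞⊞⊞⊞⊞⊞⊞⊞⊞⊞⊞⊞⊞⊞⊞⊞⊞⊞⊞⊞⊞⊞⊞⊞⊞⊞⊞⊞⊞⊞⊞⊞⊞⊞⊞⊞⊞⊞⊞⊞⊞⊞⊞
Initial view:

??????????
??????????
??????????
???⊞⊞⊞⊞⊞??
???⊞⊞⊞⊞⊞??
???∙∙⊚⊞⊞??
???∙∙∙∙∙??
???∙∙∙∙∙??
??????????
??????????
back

??????????
??????????
???⊞⊞⊞⊞⊞??
???⊞⊞⊞⊞⊞??
???∙∙∙⊞⊞??
???∙∙⊚∙∙??
???∙∙∙∙∙??
???∙∙∙⊞⊞??
??????????
??????????

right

??????????
??????????
??⊞⊞⊞⊞⊞???
??⊞⊞⊞⊞⊞⊞??
??∙∙∙⊞⊞⊞??
??∙∙∙⊚∙∙??
??∙∙∙∙∙∙??
??∙∙∙⊞⊞⊞??
??????????
??????????

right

??????????
??????????
?⊞⊞⊞⊞⊞????
?⊞⊞⊞⊞⊞⊞⊞??
?∙∙∙⊞⊞⊞⊞??
?∙∙∙∙⊚∙∙??
?∙∙∙∙∙∙∙??
?∙∙∙⊞⊞⊞⊞??
??????????
??????????

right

??????????
??????????
⊞⊞⊞⊞⊞?????
⊞⊞⊞⊞⊞⊞⊞∙??
∙∙∙⊞⊞⊞⊞∙??
∙∙∙∙∙⊚∙∙??
∙∙∙∙∙∙∙∙??
∙∙∙⊞⊞⊞⊞⊞??
??????????
??????????

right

??????????
??????????
⊞⊞⊞⊞??????
⊞⊞⊞⊞⊞⊞∙⊞??
∙∙⊞⊞⊞⊞∙⊞??
∙∙∙∙∙⊚∙∙??
∙∙∙∙∙∙∙⊞??
∙∙⊞⊞⊞⊞⊞⊞??
??????????
??????????

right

??????????
??????????
⊞⊞⊞???????
⊞⊞⊞⊞⊞∙⊞⊞??
∙⊞⊞⊞⊞∙⊞⊞??
∙∙∙∙∙⊚∙∙??
∙∙∙∙∙∙⊞⊞??
∙⊞⊞⊞⊞⊞⊞⊞??
??????????
??????????

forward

??????????
??????????
??????????
⊞⊞⊞⊞⊞∙⊞⊞??
⊞⊞⊞⊞⊞∙⊞⊞??
∙⊞⊞⊞⊞⊚⊞⊞??
∙∙∙∙∙∙∙∙??
∙∙∙∙∙∙⊞⊞??
∙⊞⊞⊞⊞⊞⊞⊞??
??????????

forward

??????????
??????????
??????????
???⊞⊞∙⊞⊞??
⊞⊞⊞⊞⊞∙⊞⊞??
⊞⊞⊞⊞⊞⊚⊞⊞??
∙⊞⊞⊞⊞∙⊞⊞??
∙∙∙∙∙∙∙∙??
∙∙∙∙∙∙⊞⊞??
∙⊞⊞⊞⊞⊞⊞⊞??

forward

??????????
??????????
??????????
???⊞⊞∙⊞⊞??
???⊞⊞∙⊞⊞??
⊞⊞⊞⊞⊞⊚⊞⊞??
⊞⊞⊞⊞⊞∙⊞⊞??
∙⊞⊞⊞⊞∙⊞⊞??
∙∙∙∙∙∙∙∙??
∙∙∙∙∙∙⊞⊞??

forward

??????????
??????????
??????????
???⊞⊞∙⊞⊞??
???⊞⊞∙⊞⊞??
???⊞⊞⊚⊞⊞??
⊞⊞⊞⊞⊞∙⊞⊞??
⊞⊞⊞⊞⊞∙⊞⊞??
∙⊞⊞⊞⊞∙⊞⊞??
∙∙∙∙∙∙∙∙??

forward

??????????
??????????
??????????
???⊞⊞∙⊞⊞??
???⊞⊞∙⊞⊞??
???⊞⊞⊚⊞⊞??
???⊞⊞∙⊞⊞??
⊞⊞⊞⊞⊞∙⊞⊞??
⊞⊞⊞⊞⊞∙⊞⊞??
∙⊞⊞⊞⊞∙⊞⊞??

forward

??????????
??????????
??????????
???⊞⊞∙⊞⊞??
???⊞⊞∙⊞⊞??
???⊞⊞⊚⊞⊞??
???⊞⊞∙⊞⊞??
???⊞⊞∙⊞⊞??
⊞⊞⊞⊞⊞∙⊞⊞??
⊞⊞⊞⊞⊞∙⊞⊞??

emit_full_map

?????⊞⊞∙⊞⊞
?????⊞⊞∙⊞⊞
?????⊞⊞⊚⊞⊞
?????⊞⊞∙⊞⊞
?????⊞⊞∙⊞⊞
⊞⊞⊞⊞⊞⊞⊞∙⊞⊞
⊞⊞⊞⊞⊞⊞⊞∙⊞⊞
∙∙∙⊞⊞⊞⊞∙⊞⊞
∙∙∙∙∙∙∙∙∙∙
∙∙∙∙∙∙∙∙⊞⊞
∙∙∙⊞⊞⊞⊞⊞⊞⊞

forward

??????????
??????????
??????????
???⊞⊞∙⊞⊞??
???⊞⊞∙⊞⊞??
???⊞⊞⊚⊞⊞??
???⊞⊞∙⊞⊞??
???⊞⊞∙⊞⊞??
???⊞⊞∙⊞⊞??
⊞⊞⊞⊞⊞∙⊞⊞??

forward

??????????
??????????
??????????
???⊞⊞∙⊞⊞??
???⊞⊞∙⊞⊞??
???⊞⊞⊚⊞⊞??
???⊞⊞∙⊞⊞??
???⊞⊞∙⊞⊞??
???⊞⊞∙⊞⊞??
???⊞⊞∙⊞⊞??

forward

??????????
??????????
??????????
???∙∙∙∙∙??
???⊞⊞∙⊞⊞??
???⊞⊞⊚⊞⊞??
???⊞⊞∙⊞⊞??
???⊞⊞∙⊞⊞??
???⊞⊞∙⊞⊞??
???⊞⊞∙⊞⊞??

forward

??????????
??????????
??????????
???⊕∙∙∙∙??
???∙∙∙∙∙??
???⊞⊞⊚⊞⊞??
???⊞⊞∙⊞⊞??
???⊞⊞∙⊞⊞??
???⊞⊞∙⊞⊞??
???⊞⊞∙⊞⊞??

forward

??????????
??????????
??????????
???∙∙∙∙∙??
???⊕∙∙∙∙??
???∙∙⊚∙∙??
???⊞⊞∙⊞⊞??
???⊞⊞∙⊞⊞??
???⊞⊞∙⊞⊞??
???⊞⊞∙⊞⊞??

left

??????????
??????????
??????????
???⊞∙∙∙∙∙?
???∙⊕∙∙∙∙?
???⊞∙⊚∙∙∙?
???⊞⊞⊞∙⊞⊞?
???⊞⊞⊞∙⊞⊞?
????⊞⊞∙⊞⊞?
????⊞⊞∙⊞⊞?

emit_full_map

????⊞∙∙∙∙∙
????∙⊕∙∙∙∙
????⊞∙⊚∙∙∙
????⊞⊞⊞∙⊞⊞
????⊞⊞⊞∙⊞⊞
?????⊞⊞∙⊞⊞
?????⊞⊞∙⊞⊞
?????⊞⊞∙⊞⊞
?????⊞⊞∙⊞⊞
?????⊞⊞∙⊞⊞
⊞⊞⊞⊞⊞⊞⊞∙⊞⊞
⊞⊞⊞⊞⊞⊞⊞∙⊞⊞
∙∙∙⊞⊞⊞⊞∙⊞⊞
∙∙∙∙∙∙∙∙∙∙
∙∙∙∙∙∙∙∙⊞⊞
∙∙∙⊞⊞⊞⊞⊞⊞⊞

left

??????????
??????????
??????????
???⊞⊞∙∙∙∙∙
???∙∙⊕∙∙∙∙
???⊞⊞⊚∙∙∙∙
???⊞⊞⊞⊞∙⊞⊞
???⊞⊞⊞⊞∙⊞⊞
?????⊞⊞∙⊞⊞
?????⊞⊞∙⊞⊞

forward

⊞⊞⊞⊞⊞⊞⊞⊞⊞⊞
??????????
??????????
???⊞⊞⊞⊞⊞??
???⊞⊞∙∙∙∙∙
???∙∙⊚∙∙∙∙
???⊞⊞∙∙∙∙∙
???⊞⊞⊞⊞∙⊞⊞
???⊞⊞⊞⊞∙⊞⊞
?????⊞⊞∙⊞⊞

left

⊞⊞⊞⊞⊞⊞⊞⊞⊞⊞
??????????
??????????
???⊞⊞⊞⊞⊞⊞?
???⊞⊞⊞∙∙∙∙
???∙∙⊚⊕∙∙∙
???⊞⊞⊞∙∙∙∙
???⊞⊞⊞⊞⊞∙⊞
????⊞⊞⊞⊞∙⊞
??????⊞⊞∙⊞

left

⊞⊞⊞⊞⊞⊞⊞⊞⊞⊞
??????????
??????????
???⊞⊞⊞⊞⊞⊞⊞
???⊞⊞⊞⊞∙∙∙
???∙∙⊚∙⊕∙∙
???⊞⊞⊞⊞∙∙∙
???⊞⊞⊞⊞⊞⊞∙
?????⊞⊞⊞⊞∙
???????⊞⊞∙

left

⊞⊞⊞⊞⊞⊞⊞⊞⊞⊞
??????????
??????????
???⊞⊞⊞⊞⊞⊞⊞
???⊞⊞⊞⊞⊞∙∙
???∙∙⊚∙∙⊕∙
???⊞⊞⊞⊞⊞∙∙
???⊞⊞⊞⊞⊞⊞⊞
??????⊞⊞⊞⊞
????????⊞⊞

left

⊞⊞⊞⊞⊞⊞⊞⊞⊞⊞
??????????
??????????
???⊞⊞⊞⊞⊞⊞⊞
???⊞⊞⊞⊞⊞⊞∙
???∙∙⊚∙∙∙⊕
???⊞⊞⊞⊞⊞⊞∙
???⊞⊞⊞⊞⊞⊞⊞
???????⊞⊞⊞
?????????⊞

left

⊞⊞⊞⊞⊞⊞⊞⊞⊞⊞
??????????
??????????
???⊞⊞⊞⊞⊞⊞⊞
???⊞⊞⊞⊞⊞⊞⊞
???∙∙⊚∙∙∙∙
???⊞⊞⊞⊞⊞⊞⊞
???⊞⊞⊞⊞⊞⊞⊞
????????⊞⊞
??????????

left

⊞⊞⊞⊞⊞⊞⊞⊞⊞⊞
??????????
??????????
???⊞⊞⊞⊞⊞⊞⊞
???⊞⊞⊞⊞⊞⊞⊞
???∙∙⊚∙∙∙∙
???⊞⊞⊞⊞⊞⊞⊞
???⊞⊞⊞⊞⊞⊞⊞
?????????⊞
??????????

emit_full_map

⊞⊞⊞⊞⊞⊞⊞⊞⊞⊞⊞??
⊞⊞⊞⊞⊞⊞⊞⊞∙∙∙∙∙
∙∙⊚∙∙∙∙∙⊕∙∙∙∙
⊞⊞⊞⊞⊞⊞⊞⊞∙∙∙∙∙
⊞⊞⊞⊞⊞⊞⊞⊞⊞⊞∙⊞⊞
??????⊞⊞⊞⊞∙⊞⊞
????????⊞⊞∙⊞⊞
????????⊞⊞∙⊞⊞
????????⊞⊞∙⊞⊞
????????⊞⊞∙⊞⊞
????????⊞⊞∙⊞⊞
???⊞⊞⊞⊞⊞⊞⊞∙⊞⊞
???⊞⊞⊞⊞⊞⊞⊞∙⊞⊞
???∙∙∙⊞⊞⊞⊞∙⊞⊞
???∙∙∙∙∙∙∙∙∙∙
???∙∙∙∙∙∙∙∙⊞⊞
???∙∙∙⊞⊞⊞⊞⊞⊞⊞


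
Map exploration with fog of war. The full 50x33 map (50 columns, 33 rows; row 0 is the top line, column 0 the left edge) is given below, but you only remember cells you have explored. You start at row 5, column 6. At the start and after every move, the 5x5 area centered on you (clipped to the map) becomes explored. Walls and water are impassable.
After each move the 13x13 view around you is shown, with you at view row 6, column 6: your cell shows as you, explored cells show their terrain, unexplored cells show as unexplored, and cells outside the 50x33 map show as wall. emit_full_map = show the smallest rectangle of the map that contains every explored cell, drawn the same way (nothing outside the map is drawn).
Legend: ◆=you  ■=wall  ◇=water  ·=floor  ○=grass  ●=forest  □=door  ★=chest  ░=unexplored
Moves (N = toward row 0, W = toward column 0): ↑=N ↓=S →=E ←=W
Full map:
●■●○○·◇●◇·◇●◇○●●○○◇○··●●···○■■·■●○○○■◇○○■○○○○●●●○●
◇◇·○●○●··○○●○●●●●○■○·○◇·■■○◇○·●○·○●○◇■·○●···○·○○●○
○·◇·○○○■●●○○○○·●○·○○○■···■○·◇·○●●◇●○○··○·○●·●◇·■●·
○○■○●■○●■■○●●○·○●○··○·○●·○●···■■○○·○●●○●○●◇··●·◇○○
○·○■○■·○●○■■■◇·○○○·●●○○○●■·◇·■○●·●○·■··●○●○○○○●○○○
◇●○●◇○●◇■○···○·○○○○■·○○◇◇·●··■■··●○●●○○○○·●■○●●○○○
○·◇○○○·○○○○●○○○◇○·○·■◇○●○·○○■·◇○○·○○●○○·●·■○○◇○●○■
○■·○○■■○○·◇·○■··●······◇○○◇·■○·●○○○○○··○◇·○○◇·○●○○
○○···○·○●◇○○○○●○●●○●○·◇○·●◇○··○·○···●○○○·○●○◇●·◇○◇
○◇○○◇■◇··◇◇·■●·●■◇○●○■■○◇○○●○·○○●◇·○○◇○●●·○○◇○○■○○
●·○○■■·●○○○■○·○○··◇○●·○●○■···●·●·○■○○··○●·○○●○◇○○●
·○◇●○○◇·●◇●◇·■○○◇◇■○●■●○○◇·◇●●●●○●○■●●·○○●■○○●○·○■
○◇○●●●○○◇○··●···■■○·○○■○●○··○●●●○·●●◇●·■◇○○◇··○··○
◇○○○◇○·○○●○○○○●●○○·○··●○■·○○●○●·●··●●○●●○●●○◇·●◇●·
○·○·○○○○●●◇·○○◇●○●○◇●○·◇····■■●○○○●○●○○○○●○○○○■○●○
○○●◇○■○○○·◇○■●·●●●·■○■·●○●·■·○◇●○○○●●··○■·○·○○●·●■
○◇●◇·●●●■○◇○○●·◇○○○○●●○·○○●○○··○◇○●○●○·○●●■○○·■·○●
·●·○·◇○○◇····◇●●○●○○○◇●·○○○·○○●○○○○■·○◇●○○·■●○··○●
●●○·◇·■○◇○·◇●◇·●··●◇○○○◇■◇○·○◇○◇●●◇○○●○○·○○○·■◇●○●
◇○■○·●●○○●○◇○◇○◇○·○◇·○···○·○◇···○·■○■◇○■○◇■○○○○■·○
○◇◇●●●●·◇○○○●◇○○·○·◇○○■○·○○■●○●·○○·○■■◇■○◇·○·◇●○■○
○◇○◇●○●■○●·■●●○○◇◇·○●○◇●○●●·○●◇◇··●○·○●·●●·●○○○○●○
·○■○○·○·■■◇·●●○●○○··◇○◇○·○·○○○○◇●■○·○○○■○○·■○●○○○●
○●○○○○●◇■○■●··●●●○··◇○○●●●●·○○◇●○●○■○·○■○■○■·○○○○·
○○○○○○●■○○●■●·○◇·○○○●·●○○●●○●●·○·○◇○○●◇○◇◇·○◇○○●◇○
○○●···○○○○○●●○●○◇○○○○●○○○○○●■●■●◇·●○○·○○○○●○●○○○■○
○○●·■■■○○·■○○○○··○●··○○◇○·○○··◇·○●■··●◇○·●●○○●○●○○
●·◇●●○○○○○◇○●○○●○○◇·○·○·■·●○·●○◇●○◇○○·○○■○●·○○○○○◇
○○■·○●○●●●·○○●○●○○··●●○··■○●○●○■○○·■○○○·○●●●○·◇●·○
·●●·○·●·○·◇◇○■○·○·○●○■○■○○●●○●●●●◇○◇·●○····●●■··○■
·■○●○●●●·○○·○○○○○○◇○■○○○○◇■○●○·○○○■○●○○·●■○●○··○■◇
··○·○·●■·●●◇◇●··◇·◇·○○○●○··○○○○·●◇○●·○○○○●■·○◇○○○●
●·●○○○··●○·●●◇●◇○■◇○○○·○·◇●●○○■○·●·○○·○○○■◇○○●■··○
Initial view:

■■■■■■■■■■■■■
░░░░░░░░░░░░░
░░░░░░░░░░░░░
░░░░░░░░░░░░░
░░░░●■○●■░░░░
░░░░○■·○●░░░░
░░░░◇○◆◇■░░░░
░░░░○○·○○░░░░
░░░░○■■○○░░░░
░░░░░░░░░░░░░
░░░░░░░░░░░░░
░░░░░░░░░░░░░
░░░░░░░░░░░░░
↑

■■■■■■■■■■■■■
■■■■■■■■■■■■■
░░░░░░░░░░░░░
░░░░░░░░░░░░░
░░░░○○○■●░░░░
░░░░●■○●■░░░░
░░░░○■◆○●░░░░
░░░░◇○●◇■░░░░
░░░░○○·○○░░░░
░░░░○■■○○░░░░
░░░░░░░░░░░░░
░░░░░░░░░░░░░
░░░░░░░░░░░░░

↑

■■■■■■■■■■■■■
■■■■■■■■■■■■■
■■■■■■■■■■■■■
░░░░░░░░░░░░░
░░░░●○●··░░░░
░░░░○○○■●░░░░
░░░░●■◆●■░░░░
░░░░○■·○●░░░░
░░░░◇○●◇■░░░░
░░░░○○·○○░░░░
░░░░○■■○○░░░░
░░░░░░░░░░░░░
░░░░░░░░░░░░░

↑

■■■■■■■■■■■■■
■■■■■■■■■■■■■
■■■■■■■■■■■■■
■■■■■■■■■■■■■
░░░░○·◇●◇░░░░
░░░░●○●··░░░░
░░░░○○◆■●░░░░
░░░░●■○●■░░░░
░░░░○■·○●░░░░
░░░░◇○●◇■░░░░
░░░░○○·○○░░░░
░░░░○■■○○░░░░
░░░░░░░░░░░░░

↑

■■■■■■■■■■■■■
■■■■■■■■■■■■■
■■■■■■■■■■■■■
■■■■■■■■■■■■■
■■■■■■■■■■■■■
░░░░○·◇●◇░░░░
░░░░●○◆··░░░░
░░░░○○○■●░░░░
░░░░●■○●■░░░░
░░░░○■·○●░░░░
░░░░◇○●◇■░░░░
░░░░○○·○○░░░░
░░░░○■■○○░░░░

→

■■■■■■■■■■■■■
■■■■■■■■■■■■■
■■■■■■■■■■■■■
■■■■■■■■■■■■■
■■■■■■■■■■■■■
░░░○·◇●◇·░░░░
░░░●○●◆·○░░░░
░░░○○○■●●░░░░
░░░●■○●■■░░░░
░░░○■·○●░░░░░
░░░◇○●◇■░░░░░
░░░○○·○○░░░░░
░░░○■■○○░░░░░

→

■■■■■■■■■■■■■
■■■■■■■■■■■■■
■■■■■■■■■■■■■
■■■■■■■■■■■■■
■■■■■■■■■■■■■
░░○·◇●◇·◇░░░░
░░●○●·◆○○░░░░
░░○○○■●●○░░░░
░░●■○●■■○░░░░
░░○■·○●░░░░░░
░░◇○●◇■░░░░░░
░░○○·○○░░░░░░
░░○■■○○░░░░░░

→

■■■■■■■■■■■■■
■■■■■■■■■■■■■
■■■■■■■■■■■■■
■■■■■■■■■■■■■
■■■■■■■■■■■■■
░○·◇●◇·◇●░░░░
░●○●··◆○●░░░░
░○○○■●●○○░░░░
░●■○●■■○●░░░░
░○■·○●░░░░░░░
░◇○●◇■░░░░░░░
░○○·○○░░░░░░░
░○■■○○░░░░░░░

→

■■■■■■■■■■■■■
■■■■■■■■■■■■■
■■■■■■■■■■■■■
■■■■■■■■■■■■■
■■■■■■■■■■■■■
○·◇●◇·◇●◇░░░░
●○●··○◆●○░░░░
○○○■●●○○○░░░░
●■○●■■○●●░░░░
○■·○●░░░░░░░░
◇○●◇■░░░░░░░░
○○·○○░░░░░░░░
○■■○○░░░░░░░░

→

■■■■■■■■■■■■■
■■■■■■■■■■■■■
■■■■■■■■■■■■■
■■■■■■■■■■■■■
■■■■■■■■■■■■■
·◇●◇·◇●◇○░░░░
○●··○○◆○●░░░░
○○■●●○○○○░░░░
■○●■■○●●○░░░░
■·○●░░░░░░░░░
○●◇■░░░░░░░░░
○·○○░░░░░░░░░
■■○○░░░░░░░░░

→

■■■■■■■■■■■■■
■■■■■■■■■■■■■
■■■■■■■■■■■■■
■■■■■■■■■■■■■
■■■■■■■■■■■■■
◇●◇·◇●◇○●░░░░
●··○○●◆●●░░░░
○■●●○○○○·░░░░
○●■■○●●○·░░░░
·○●░░░░░░░░░░
●◇■░░░░░░░░░░
·○○░░░░░░░░░░
■○○░░░░░░░░░░

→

■■■■■■■■■■■■■
■■■■■■■■■■■■■
■■■■■■■■■■■■■
■■■■■■■■■■■■■
■■■■■■■■■■■■■
●◇·◇●◇○●●░░░░
··○○●○◆●●░░░░
■●●○○○○·●░░░░
●■■○●●○·○░░░░
○●░░░░░░░░░░░
◇■░░░░░░░░░░░
○○░░░░░░░░░░░
○○░░░░░░░░░░░

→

■■■■■■■■■■■■■
■■■■■■■■■■■■■
■■■■■■■■■■■■■
■■■■■■■■■■■■■
■■■■■■■■■■■■■
◇·◇●◇○●●○░░░░
·○○●○●◆●●░░░░
●●○○○○·●○░░░░
■■○●●○·○●░░░░
●░░░░░░░░░░░░
■░░░░░░░░░░░░
○░░░░░░░░░░░░
○░░░░░░░░░░░░

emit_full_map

○·◇●◇·◇●◇○●●○
●○●··○○●○●◆●●
○○○■●●○○○○·●○
●■○●■■○●●○·○●
○■·○●░░░░░░░░
◇○●◇■░░░░░░░░
○○·○○░░░░░░░░
○■■○○░░░░░░░░

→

■■■■■■■■■■■■■
■■■■■■■■■■■■■
■■■■■■■■■■■■■
■■■■■■■■■■■■■
■■■■■■■■■■■■■
·◇●◇○●●○○░░░░
○○●○●●◆●○░░░░
●○○○○·●○·░░░░
■○●●○·○●○░░░░
░░░░░░░░░░░░░
░░░░░░░░░░░░░
░░░░░░░░░░░░░
░░░░░░░░░░░░░

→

■■■■■■■■■■■■■
■■■■■■■■■■■■■
■■■■■■■■■■■■■
■■■■■■■■■■■■■
■■■■■■■■■■■■■
◇●◇○●●○○◇░░░░
○●○●●●◆○■░░░░
○○○○·●○·○░░░░
○●●○·○●○·░░░░
░░░░░░░░░░░░░
░░░░░░░░░░░░░
░░░░░░░░░░░░░
░░░░░░░░░░░░░

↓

■■■■■■■■■■■■■
■■■■■■■■■■■■■
■■■■■■■■■■■■■
■■■■■■■■■■■■■
◇●◇○●●○○◇░░░░
○●○●●●●○■░░░░
○○○○·●◆·○░░░░
○●●○·○●○·░░░░
░░░░·○○○·░░░░
░░░░░░░░░░░░░
░░░░░░░░░░░░░
░░░░░░░░░░░░░
░░░░░░░░░░░░░

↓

■■■■■■■■■■■■■
■■■■■■■■■■■■■
■■■■■■■■■■■■■
◇●◇○●●○○◇░░░░
○●○●●●●○■░░░░
○○○○·●○·○░░░░
○●●○·○◆○·░░░░
░░░░·○○○·░░░░
░░░░·○○○○░░░░
░░░░░░░░░░░░░
░░░░░░░░░░░░░
░░░░░░░░░░░░░
░░░░░░░░░░░░░

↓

■■■■■■■■■■■■■
■■■■■■■■■■■■■
◇●◇○●●○○◇░░░░
○●○●●●●○■░░░░
○○○○·●○·○░░░░
○●●○·○●○·░░░░
░░░░·○◆○·░░░░
░░░░·○○○○░░░░
░░░░○◇○·○░░░░
░░░░░░░░░░░░░
░░░░░░░░░░░░░
░░░░░░░░░░░░░
░░░░░░░░░░░░░

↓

■■■■■■■■■■■■■
◇●◇○●●○○◇░░░░
○●○●●●●○■░░░░
○○○○·●○·○░░░░
○●●○·○●○·░░░░
░░░░·○○○·░░░░
░░░░·○◆○○░░░░
░░░░○◇○·○░░░░
░░░░··●··░░░░
░░░░░░░░░░░░░
░░░░░░░░░░░░░
░░░░░░░░░░░░░
░░░░░░░░░░░░░

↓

◇●◇○●●○○◇░░░░
○●○●●●●○■░░░░
○○○○·●○·○░░░░
○●●○·○●○·░░░░
░░░░·○○○·░░░░
░░░░·○○○○░░░░
░░░░○◇◆·○░░░░
░░░░··●··░░░░
░░░░●○●●○░░░░
░░░░░░░░░░░░░
░░░░░░░░░░░░░
░░░░░░░░░░░░░
░░░░░░░░░░░░░

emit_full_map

○·◇●◇·◇●◇○●●○○◇
●○●··○○●○●●●●○■
○○○■●●○○○○·●○·○
●■○●■■○●●○·○●○·
○■·○●░░░░░·○○○·
◇○●◇■░░░░░·○○○○
○○·○○░░░░░○◇◆·○
○■■○○░░░░░··●··
░░░░░░░░░░●○●●○


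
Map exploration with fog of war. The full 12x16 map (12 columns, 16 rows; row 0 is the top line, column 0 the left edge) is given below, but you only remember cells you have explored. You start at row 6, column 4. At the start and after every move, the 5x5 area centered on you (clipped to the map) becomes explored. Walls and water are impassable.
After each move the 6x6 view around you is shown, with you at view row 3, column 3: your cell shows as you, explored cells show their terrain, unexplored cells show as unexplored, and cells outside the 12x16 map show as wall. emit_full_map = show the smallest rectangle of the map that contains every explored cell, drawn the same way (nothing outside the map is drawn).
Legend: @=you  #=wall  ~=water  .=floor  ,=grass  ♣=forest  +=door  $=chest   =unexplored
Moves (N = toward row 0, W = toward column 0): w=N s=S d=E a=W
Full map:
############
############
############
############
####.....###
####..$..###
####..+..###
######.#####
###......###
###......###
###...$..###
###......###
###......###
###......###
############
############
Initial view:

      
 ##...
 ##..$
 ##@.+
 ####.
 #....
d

      
##....
##..$.
##.@+.
####.#
#.....

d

      
#.....
#..$..
#..@..
###.##
......

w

      
 #####
#.....
#..@..
#..+..
###.##

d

      
######
.....#
..$@.#
..+..#
##.###

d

      
######
....##
.$.@##
.+..##
#.####

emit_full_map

  #######
##.....##
##..$.@##
##..+..##
####.####
#......  

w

      
 #####
######
...@##
.$..##
.+..##

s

 #####
######
....##
.$.@##
.+..##
#.####

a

  ####
######
.....#
..$@.#
..+..#
##.###

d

 #####
######
....##
.$.@##
.+..##
#.####

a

  ####
######
.....#
..$@.#
..+..#
##.###

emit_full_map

    #####
  #######
##.....##
##..$@.##
##..+..##
####.####
#......  

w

      
 #####
######
...@.#
..$..#
..+..#

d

      
######
######
...@##
.$..##
.+..##

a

      
 #####
######
...@.#
..$..#
..+..#

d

      
######
######
...@##
.$..##
.+..##

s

######
######
....##
.$.@##
.+..##
#.####


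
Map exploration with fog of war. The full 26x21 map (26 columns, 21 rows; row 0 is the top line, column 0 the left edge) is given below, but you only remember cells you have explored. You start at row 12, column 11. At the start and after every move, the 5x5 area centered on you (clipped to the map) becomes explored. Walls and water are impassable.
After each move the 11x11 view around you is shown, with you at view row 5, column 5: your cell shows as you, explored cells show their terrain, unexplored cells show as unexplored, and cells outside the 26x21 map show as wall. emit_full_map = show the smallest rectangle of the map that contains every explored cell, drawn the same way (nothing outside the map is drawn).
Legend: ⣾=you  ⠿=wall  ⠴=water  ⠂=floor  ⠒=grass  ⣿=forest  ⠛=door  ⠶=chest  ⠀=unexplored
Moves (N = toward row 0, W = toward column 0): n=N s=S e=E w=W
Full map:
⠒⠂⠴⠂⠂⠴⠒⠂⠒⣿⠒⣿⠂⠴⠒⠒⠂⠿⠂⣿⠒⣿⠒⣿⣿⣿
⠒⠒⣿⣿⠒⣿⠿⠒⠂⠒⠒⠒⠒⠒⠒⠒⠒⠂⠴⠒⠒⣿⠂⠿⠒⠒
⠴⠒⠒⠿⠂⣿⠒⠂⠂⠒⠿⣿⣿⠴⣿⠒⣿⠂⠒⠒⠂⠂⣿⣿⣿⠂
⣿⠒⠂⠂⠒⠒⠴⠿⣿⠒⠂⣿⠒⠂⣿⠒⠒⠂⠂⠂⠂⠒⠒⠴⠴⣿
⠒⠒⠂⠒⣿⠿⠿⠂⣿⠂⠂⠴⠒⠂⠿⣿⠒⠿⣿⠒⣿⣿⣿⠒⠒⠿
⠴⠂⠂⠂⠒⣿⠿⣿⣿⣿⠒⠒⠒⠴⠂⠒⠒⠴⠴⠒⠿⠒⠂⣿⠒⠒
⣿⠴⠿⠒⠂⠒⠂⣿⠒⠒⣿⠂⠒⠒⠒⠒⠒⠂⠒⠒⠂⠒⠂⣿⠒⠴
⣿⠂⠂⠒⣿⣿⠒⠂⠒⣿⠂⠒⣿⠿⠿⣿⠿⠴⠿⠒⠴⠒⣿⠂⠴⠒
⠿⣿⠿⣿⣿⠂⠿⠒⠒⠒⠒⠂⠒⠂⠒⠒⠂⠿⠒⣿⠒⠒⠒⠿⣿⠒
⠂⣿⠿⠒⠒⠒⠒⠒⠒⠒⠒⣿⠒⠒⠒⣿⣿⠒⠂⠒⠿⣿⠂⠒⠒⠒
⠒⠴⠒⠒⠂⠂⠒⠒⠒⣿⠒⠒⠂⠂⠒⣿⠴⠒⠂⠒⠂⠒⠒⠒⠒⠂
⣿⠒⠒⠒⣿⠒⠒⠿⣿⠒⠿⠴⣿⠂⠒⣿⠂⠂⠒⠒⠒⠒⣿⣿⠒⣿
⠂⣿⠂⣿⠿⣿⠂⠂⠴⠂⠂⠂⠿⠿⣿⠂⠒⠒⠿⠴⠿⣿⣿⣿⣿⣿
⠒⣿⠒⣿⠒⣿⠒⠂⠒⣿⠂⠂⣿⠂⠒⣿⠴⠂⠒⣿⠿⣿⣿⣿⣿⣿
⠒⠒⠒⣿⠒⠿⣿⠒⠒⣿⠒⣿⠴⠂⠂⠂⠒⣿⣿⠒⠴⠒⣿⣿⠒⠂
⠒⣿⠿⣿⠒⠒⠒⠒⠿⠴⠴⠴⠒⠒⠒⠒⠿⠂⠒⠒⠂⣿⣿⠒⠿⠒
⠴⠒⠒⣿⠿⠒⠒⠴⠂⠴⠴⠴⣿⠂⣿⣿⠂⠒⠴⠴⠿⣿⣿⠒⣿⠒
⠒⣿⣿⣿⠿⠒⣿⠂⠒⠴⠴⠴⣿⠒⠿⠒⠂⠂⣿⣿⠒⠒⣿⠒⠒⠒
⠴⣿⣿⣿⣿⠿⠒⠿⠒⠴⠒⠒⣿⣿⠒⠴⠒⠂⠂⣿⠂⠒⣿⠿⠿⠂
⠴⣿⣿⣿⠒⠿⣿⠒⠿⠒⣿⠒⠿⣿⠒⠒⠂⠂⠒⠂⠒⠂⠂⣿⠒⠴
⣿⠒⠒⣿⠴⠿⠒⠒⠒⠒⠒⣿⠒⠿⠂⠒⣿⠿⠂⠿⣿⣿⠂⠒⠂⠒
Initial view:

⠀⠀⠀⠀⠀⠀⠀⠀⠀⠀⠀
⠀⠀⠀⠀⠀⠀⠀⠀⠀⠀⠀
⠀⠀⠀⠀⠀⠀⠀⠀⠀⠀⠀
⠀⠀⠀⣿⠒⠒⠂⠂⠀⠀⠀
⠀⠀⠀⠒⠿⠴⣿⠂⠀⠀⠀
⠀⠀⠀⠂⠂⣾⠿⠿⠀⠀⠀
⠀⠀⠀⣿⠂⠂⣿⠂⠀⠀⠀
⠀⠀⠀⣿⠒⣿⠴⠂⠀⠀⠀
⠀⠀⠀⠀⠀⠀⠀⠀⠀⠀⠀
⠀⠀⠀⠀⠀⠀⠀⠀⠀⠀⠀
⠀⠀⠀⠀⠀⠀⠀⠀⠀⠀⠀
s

⠀⠀⠀⠀⠀⠀⠀⠀⠀⠀⠀
⠀⠀⠀⠀⠀⠀⠀⠀⠀⠀⠀
⠀⠀⠀⣿⠒⠒⠂⠂⠀⠀⠀
⠀⠀⠀⠒⠿⠴⣿⠂⠀⠀⠀
⠀⠀⠀⠂⠂⠂⠿⠿⠀⠀⠀
⠀⠀⠀⣿⠂⣾⣿⠂⠀⠀⠀
⠀⠀⠀⣿⠒⣿⠴⠂⠀⠀⠀
⠀⠀⠀⠴⠴⠴⠒⠒⠀⠀⠀
⠀⠀⠀⠀⠀⠀⠀⠀⠀⠀⠀
⠀⠀⠀⠀⠀⠀⠀⠀⠀⠀⠀
⠀⠀⠀⠀⠀⠀⠀⠀⠀⠀⠀

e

⠀⠀⠀⠀⠀⠀⠀⠀⠀⠀⠀
⠀⠀⠀⠀⠀⠀⠀⠀⠀⠀⠀
⠀⠀⣿⠒⠒⠂⠂⠀⠀⠀⠀
⠀⠀⠒⠿⠴⣿⠂⠒⠀⠀⠀
⠀⠀⠂⠂⠂⠿⠿⣿⠀⠀⠀
⠀⠀⣿⠂⠂⣾⠂⠒⠀⠀⠀
⠀⠀⣿⠒⣿⠴⠂⠂⠀⠀⠀
⠀⠀⠴⠴⠴⠒⠒⠒⠀⠀⠀
⠀⠀⠀⠀⠀⠀⠀⠀⠀⠀⠀
⠀⠀⠀⠀⠀⠀⠀⠀⠀⠀⠀
⠀⠀⠀⠀⠀⠀⠀⠀⠀⠀⠀

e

⠀⠀⠀⠀⠀⠀⠀⠀⠀⠀⠀
⠀⠀⠀⠀⠀⠀⠀⠀⠀⠀⠀
⠀⣿⠒⠒⠂⠂⠀⠀⠀⠀⠀
⠀⠒⠿⠴⣿⠂⠒⣿⠀⠀⠀
⠀⠂⠂⠂⠿⠿⣿⠂⠀⠀⠀
⠀⣿⠂⠂⣿⣾⠒⣿⠀⠀⠀
⠀⣿⠒⣿⠴⠂⠂⠂⠀⠀⠀
⠀⠴⠴⠴⠒⠒⠒⠒⠀⠀⠀
⠀⠀⠀⠀⠀⠀⠀⠀⠀⠀⠀
⠀⠀⠀⠀⠀⠀⠀⠀⠀⠀⠀
⠀⠀⠀⠀⠀⠀⠀⠀⠀⠀⠀

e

⠀⠀⠀⠀⠀⠀⠀⠀⠀⠀⠀
⠀⠀⠀⠀⠀⠀⠀⠀⠀⠀⠀
⣿⠒⠒⠂⠂⠀⠀⠀⠀⠀⠀
⠒⠿⠴⣿⠂⠒⣿⠂⠀⠀⠀
⠂⠂⠂⠿⠿⣿⠂⠒⠀⠀⠀
⣿⠂⠂⣿⠂⣾⣿⠴⠀⠀⠀
⣿⠒⣿⠴⠂⠂⠂⠒⠀⠀⠀
⠴⠴⠴⠒⠒⠒⠒⠿⠀⠀⠀
⠀⠀⠀⠀⠀⠀⠀⠀⠀⠀⠀
⠀⠀⠀⠀⠀⠀⠀⠀⠀⠀⠀
⠀⠀⠀⠀⠀⠀⠀⠀⠀⠀⠀

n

⠀⠀⠀⠀⠀⠀⠀⠀⠀⠀⠀
⠀⠀⠀⠀⠀⠀⠀⠀⠀⠀⠀
⠀⠀⠀⠀⠀⠀⠀⠀⠀⠀⠀
⣿⠒⠒⠂⠂⠒⣿⠴⠀⠀⠀
⠒⠿⠴⣿⠂⠒⣿⠂⠀⠀⠀
⠂⠂⠂⠿⠿⣾⠂⠒⠀⠀⠀
⣿⠂⠂⣿⠂⠒⣿⠴⠀⠀⠀
⣿⠒⣿⠴⠂⠂⠂⠒⠀⠀⠀
⠴⠴⠴⠒⠒⠒⠒⠿⠀⠀⠀
⠀⠀⠀⠀⠀⠀⠀⠀⠀⠀⠀
⠀⠀⠀⠀⠀⠀⠀⠀⠀⠀⠀

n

⠀⠀⠀⠀⠀⠀⠀⠀⠀⠀⠀
⠀⠀⠀⠀⠀⠀⠀⠀⠀⠀⠀
⠀⠀⠀⠀⠀⠀⠀⠀⠀⠀⠀
⠀⠀⠀⠒⠒⠒⣿⣿⠀⠀⠀
⣿⠒⠒⠂⠂⠒⣿⠴⠀⠀⠀
⠒⠿⠴⣿⠂⣾⣿⠂⠀⠀⠀
⠂⠂⠂⠿⠿⣿⠂⠒⠀⠀⠀
⣿⠂⠂⣿⠂⠒⣿⠴⠀⠀⠀
⣿⠒⣿⠴⠂⠂⠂⠒⠀⠀⠀
⠴⠴⠴⠒⠒⠒⠒⠿⠀⠀⠀
⠀⠀⠀⠀⠀⠀⠀⠀⠀⠀⠀

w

⠀⠀⠀⠀⠀⠀⠀⠀⠀⠀⠀
⠀⠀⠀⠀⠀⠀⠀⠀⠀⠀⠀
⠀⠀⠀⠀⠀⠀⠀⠀⠀⠀⠀
⠀⠀⠀⣿⠒⠒⠒⣿⣿⠀⠀
⠀⣿⠒⠒⠂⠂⠒⣿⠴⠀⠀
⠀⠒⠿⠴⣿⣾⠒⣿⠂⠀⠀
⠀⠂⠂⠂⠿⠿⣿⠂⠒⠀⠀
⠀⣿⠂⠂⣿⠂⠒⣿⠴⠀⠀
⠀⣿⠒⣿⠴⠂⠂⠂⠒⠀⠀
⠀⠴⠴⠴⠒⠒⠒⠒⠿⠀⠀
⠀⠀⠀⠀⠀⠀⠀⠀⠀⠀⠀

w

⠀⠀⠀⠀⠀⠀⠀⠀⠀⠀⠀
⠀⠀⠀⠀⠀⠀⠀⠀⠀⠀⠀
⠀⠀⠀⠀⠀⠀⠀⠀⠀⠀⠀
⠀⠀⠀⠒⣿⠒⠒⠒⣿⣿⠀
⠀⠀⣿⠒⠒⠂⠂⠒⣿⠴⠀
⠀⠀⠒⠿⠴⣾⠂⠒⣿⠂⠀
⠀⠀⠂⠂⠂⠿⠿⣿⠂⠒⠀
⠀⠀⣿⠂⠂⣿⠂⠒⣿⠴⠀
⠀⠀⣿⠒⣿⠴⠂⠂⠂⠒⠀
⠀⠀⠴⠴⠴⠒⠒⠒⠒⠿⠀
⠀⠀⠀⠀⠀⠀⠀⠀⠀⠀⠀

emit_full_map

⠀⠒⣿⠒⠒⠒⣿⣿
⣿⠒⠒⠂⠂⠒⣿⠴
⠒⠿⠴⣾⠂⠒⣿⠂
⠂⠂⠂⠿⠿⣿⠂⠒
⣿⠂⠂⣿⠂⠒⣿⠴
⣿⠒⣿⠴⠂⠂⠂⠒
⠴⠴⠴⠒⠒⠒⠒⠿

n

⠀⠀⠀⠀⠀⠀⠀⠀⠀⠀⠀
⠀⠀⠀⠀⠀⠀⠀⠀⠀⠀⠀
⠀⠀⠀⠀⠀⠀⠀⠀⠀⠀⠀
⠀⠀⠀⠒⠂⠒⠂⠒⠀⠀⠀
⠀⠀⠀⠒⣿⠒⠒⠒⣿⣿⠀
⠀⠀⣿⠒⠒⣾⠂⠒⣿⠴⠀
⠀⠀⠒⠿⠴⣿⠂⠒⣿⠂⠀
⠀⠀⠂⠂⠂⠿⠿⣿⠂⠒⠀
⠀⠀⣿⠂⠂⣿⠂⠒⣿⠴⠀
⠀⠀⣿⠒⣿⠴⠂⠂⠂⠒⠀
⠀⠀⠴⠴⠴⠒⠒⠒⠒⠿⠀

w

⠀⠀⠀⠀⠀⠀⠀⠀⠀⠀⠀
⠀⠀⠀⠀⠀⠀⠀⠀⠀⠀⠀
⠀⠀⠀⠀⠀⠀⠀⠀⠀⠀⠀
⠀⠀⠀⠒⠒⠂⠒⠂⠒⠀⠀
⠀⠀⠀⠒⠒⣿⠒⠒⠒⣿⣿
⠀⠀⠀⣿⠒⣾⠂⠂⠒⣿⠴
⠀⠀⠀⠒⠿⠴⣿⠂⠒⣿⠂
⠀⠀⠀⠂⠂⠂⠿⠿⣿⠂⠒
⠀⠀⠀⣿⠂⠂⣿⠂⠒⣿⠴
⠀⠀⠀⣿⠒⣿⠴⠂⠂⠂⠒
⠀⠀⠀⠴⠴⠴⠒⠒⠒⠒⠿

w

⠀⠀⠀⠀⠀⠀⠀⠀⠀⠀⠀
⠀⠀⠀⠀⠀⠀⠀⠀⠀⠀⠀
⠀⠀⠀⠀⠀⠀⠀⠀⠀⠀⠀
⠀⠀⠀⠒⠒⠒⠂⠒⠂⠒⠀
⠀⠀⠀⠒⠒⠒⣿⠒⠒⠒⣿
⠀⠀⠀⠒⣿⣾⠒⠂⠂⠒⣿
⠀⠀⠀⣿⠒⠿⠴⣿⠂⠒⣿
⠀⠀⠀⠴⠂⠂⠂⠿⠿⣿⠂
⠀⠀⠀⠀⣿⠂⠂⣿⠂⠒⣿
⠀⠀⠀⠀⣿⠒⣿⠴⠂⠂⠂
⠀⠀⠀⠀⠴⠴⠴⠒⠒⠒⠒

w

⠀⠀⠀⠀⠀⠀⠀⠀⠀⠀⠀
⠀⠀⠀⠀⠀⠀⠀⠀⠀⠀⠀
⠀⠀⠀⠀⠀⠀⠀⠀⠀⠀⠀
⠀⠀⠀⠒⠒⠒⠒⠂⠒⠂⠒
⠀⠀⠀⠒⠒⠒⠒⣿⠒⠒⠒
⠀⠀⠀⠒⠒⣾⠒⠒⠂⠂⠒
⠀⠀⠀⠿⣿⠒⠿⠴⣿⠂⠒
⠀⠀⠀⠂⠴⠂⠂⠂⠿⠿⣿
⠀⠀⠀⠀⠀⣿⠂⠂⣿⠂⠒
⠀⠀⠀⠀⠀⣿⠒⣿⠴⠂⠂
⠀⠀⠀⠀⠀⠴⠴⠴⠒⠒⠒

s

⠀⠀⠀⠀⠀⠀⠀⠀⠀⠀⠀
⠀⠀⠀⠀⠀⠀⠀⠀⠀⠀⠀
⠀⠀⠀⠒⠒⠒⠒⠂⠒⠂⠒
⠀⠀⠀⠒⠒⠒⠒⣿⠒⠒⠒
⠀⠀⠀⠒⠒⣿⠒⠒⠂⠂⠒
⠀⠀⠀⠿⣿⣾⠿⠴⣿⠂⠒
⠀⠀⠀⠂⠴⠂⠂⠂⠿⠿⣿
⠀⠀⠀⠂⠒⣿⠂⠂⣿⠂⠒
⠀⠀⠀⠀⠀⣿⠒⣿⠴⠂⠂
⠀⠀⠀⠀⠀⠴⠴⠴⠒⠒⠒
⠀⠀⠀⠀⠀⠀⠀⠀⠀⠀⠀

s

⠀⠀⠀⠀⠀⠀⠀⠀⠀⠀⠀
⠀⠀⠀⠒⠒⠒⠒⠂⠒⠂⠒
⠀⠀⠀⠒⠒⠒⠒⣿⠒⠒⠒
⠀⠀⠀⠒⠒⣿⠒⠒⠂⠂⠒
⠀⠀⠀⠿⣿⠒⠿⠴⣿⠂⠒
⠀⠀⠀⠂⠴⣾⠂⠂⠿⠿⣿
⠀⠀⠀⠂⠒⣿⠂⠂⣿⠂⠒
⠀⠀⠀⠒⠒⣿⠒⣿⠴⠂⠂
⠀⠀⠀⠀⠀⠴⠴⠴⠒⠒⠒
⠀⠀⠀⠀⠀⠀⠀⠀⠀⠀⠀
⠀⠀⠀⠀⠀⠀⠀⠀⠀⠀⠀

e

⠀⠀⠀⠀⠀⠀⠀⠀⠀⠀⠀
⠀⠀⠒⠒⠒⠒⠂⠒⠂⠒⠀
⠀⠀⠒⠒⠒⠒⣿⠒⠒⠒⣿
⠀⠀⠒⠒⣿⠒⠒⠂⠂⠒⣿
⠀⠀⠿⣿⠒⠿⠴⣿⠂⠒⣿
⠀⠀⠂⠴⠂⣾⠂⠿⠿⣿⠂
⠀⠀⠂⠒⣿⠂⠂⣿⠂⠒⣿
⠀⠀⠒⠒⣿⠒⣿⠴⠂⠂⠂
⠀⠀⠀⠀⠴⠴⠴⠒⠒⠒⠒
⠀⠀⠀⠀⠀⠀⠀⠀⠀⠀⠀
⠀⠀⠀⠀⠀⠀⠀⠀⠀⠀⠀

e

⠀⠀⠀⠀⠀⠀⠀⠀⠀⠀⠀
⠀⠒⠒⠒⠒⠂⠒⠂⠒⠀⠀
⠀⠒⠒⠒⠒⣿⠒⠒⠒⣿⣿
⠀⠒⠒⣿⠒⠒⠂⠂⠒⣿⠴
⠀⠿⣿⠒⠿⠴⣿⠂⠒⣿⠂
⠀⠂⠴⠂⠂⣾⠿⠿⣿⠂⠒
⠀⠂⠒⣿⠂⠂⣿⠂⠒⣿⠴
⠀⠒⠒⣿⠒⣿⠴⠂⠂⠂⠒
⠀⠀⠀⠴⠴⠴⠒⠒⠒⠒⠿
⠀⠀⠀⠀⠀⠀⠀⠀⠀⠀⠀
⠀⠀⠀⠀⠀⠀⠀⠀⠀⠀⠀

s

⠀⠒⠒⠒⠒⠂⠒⠂⠒⠀⠀
⠀⠒⠒⠒⠒⣿⠒⠒⠒⣿⣿
⠀⠒⠒⣿⠒⠒⠂⠂⠒⣿⠴
⠀⠿⣿⠒⠿⠴⣿⠂⠒⣿⠂
⠀⠂⠴⠂⠂⠂⠿⠿⣿⠂⠒
⠀⠂⠒⣿⠂⣾⣿⠂⠒⣿⠴
⠀⠒⠒⣿⠒⣿⠴⠂⠂⠂⠒
⠀⠀⠀⠴⠴⠴⠒⠒⠒⠒⠿
⠀⠀⠀⠀⠀⠀⠀⠀⠀⠀⠀
⠀⠀⠀⠀⠀⠀⠀⠀⠀⠀⠀
⠀⠀⠀⠀⠀⠀⠀⠀⠀⠀⠀

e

⠒⠒⠒⠒⠂⠒⠂⠒⠀⠀⠀
⠒⠒⠒⠒⣿⠒⠒⠒⣿⣿⠀
⠒⠒⣿⠒⠒⠂⠂⠒⣿⠴⠀
⠿⣿⠒⠿⠴⣿⠂⠒⣿⠂⠀
⠂⠴⠂⠂⠂⠿⠿⣿⠂⠒⠀
⠂⠒⣿⠂⠂⣾⠂⠒⣿⠴⠀
⠒⠒⣿⠒⣿⠴⠂⠂⠂⠒⠀
⠀⠀⠴⠴⠴⠒⠒⠒⠒⠿⠀
⠀⠀⠀⠀⠀⠀⠀⠀⠀⠀⠀
⠀⠀⠀⠀⠀⠀⠀⠀⠀⠀⠀
⠀⠀⠀⠀⠀⠀⠀⠀⠀⠀⠀

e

⠒⠒⠒⠂⠒⠂⠒⠀⠀⠀⠀
⠒⠒⠒⣿⠒⠒⠒⣿⣿⠀⠀
⠒⣿⠒⠒⠂⠂⠒⣿⠴⠀⠀
⣿⠒⠿⠴⣿⠂⠒⣿⠂⠀⠀
⠴⠂⠂⠂⠿⠿⣿⠂⠒⠀⠀
⠒⣿⠂⠂⣿⣾⠒⣿⠴⠀⠀
⠒⣿⠒⣿⠴⠂⠂⠂⠒⠀⠀
⠀⠴⠴⠴⠒⠒⠒⠒⠿⠀⠀
⠀⠀⠀⠀⠀⠀⠀⠀⠀⠀⠀
⠀⠀⠀⠀⠀⠀⠀⠀⠀⠀⠀
⠀⠀⠀⠀⠀⠀⠀⠀⠀⠀⠀

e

⠒⠒⠂⠒⠂⠒⠀⠀⠀⠀⠀
⠒⠒⣿⠒⠒⠒⣿⣿⠀⠀⠀
⣿⠒⠒⠂⠂⠒⣿⠴⠀⠀⠀
⠒⠿⠴⣿⠂⠒⣿⠂⠀⠀⠀
⠂⠂⠂⠿⠿⣿⠂⠒⠀⠀⠀
⣿⠂⠂⣿⠂⣾⣿⠴⠀⠀⠀
⣿⠒⣿⠴⠂⠂⠂⠒⠀⠀⠀
⠴⠴⠴⠒⠒⠒⠒⠿⠀⠀⠀
⠀⠀⠀⠀⠀⠀⠀⠀⠀⠀⠀
⠀⠀⠀⠀⠀⠀⠀⠀⠀⠀⠀
⠀⠀⠀⠀⠀⠀⠀⠀⠀⠀⠀

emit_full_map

⠒⠒⠒⠒⠂⠒⠂⠒⠀⠀
⠒⠒⠒⠒⣿⠒⠒⠒⣿⣿
⠒⠒⣿⠒⠒⠂⠂⠒⣿⠴
⠿⣿⠒⠿⠴⣿⠂⠒⣿⠂
⠂⠴⠂⠂⠂⠿⠿⣿⠂⠒
⠂⠒⣿⠂⠂⣿⠂⣾⣿⠴
⠒⠒⣿⠒⣿⠴⠂⠂⠂⠒
⠀⠀⠴⠴⠴⠒⠒⠒⠒⠿

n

⠀⠀⠀⠀⠀⠀⠀⠀⠀⠀⠀
⠒⠒⠂⠒⠂⠒⠀⠀⠀⠀⠀
⠒⠒⣿⠒⠒⠒⣿⣿⠀⠀⠀
⣿⠒⠒⠂⠂⠒⣿⠴⠀⠀⠀
⠒⠿⠴⣿⠂⠒⣿⠂⠀⠀⠀
⠂⠂⠂⠿⠿⣾⠂⠒⠀⠀⠀
⣿⠂⠂⣿⠂⠒⣿⠴⠀⠀⠀
⣿⠒⣿⠴⠂⠂⠂⠒⠀⠀⠀
⠴⠴⠴⠒⠒⠒⠒⠿⠀⠀⠀
⠀⠀⠀⠀⠀⠀⠀⠀⠀⠀⠀
⠀⠀⠀⠀⠀⠀⠀⠀⠀⠀⠀

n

⠀⠀⠀⠀⠀⠀⠀⠀⠀⠀⠀
⠀⠀⠀⠀⠀⠀⠀⠀⠀⠀⠀
⠒⠒⠂⠒⠂⠒⠀⠀⠀⠀⠀
⠒⠒⣿⠒⠒⠒⣿⣿⠀⠀⠀
⣿⠒⠒⠂⠂⠒⣿⠴⠀⠀⠀
⠒⠿⠴⣿⠂⣾⣿⠂⠀⠀⠀
⠂⠂⠂⠿⠿⣿⠂⠒⠀⠀⠀
⣿⠂⠂⣿⠂⠒⣿⠴⠀⠀⠀
⣿⠒⣿⠴⠂⠂⠂⠒⠀⠀⠀
⠴⠴⠴⠒⠒⠒⠒⠿⠀⠀⠀
⠀⠀⠀⠀⠀⠀⠀⠀⠀⠀⠀

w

⠀⠀⠀⠀⠀⠀⠀⠀⠀⠀⠀
⠀⠀⠀⠀⠀⠀⠀⠀⠀⠀⠀
⠒⠒⠒⠂⠒⠂⠒⠀⠀⠀⠀
⠒⠒⠒⣿⠒⠒⠒⣿⣿⠀⠀
⠒⣿⠒⠒⠂⠂⠒⣿⠴⠀⠀
⣿⠒⠿⠴⣿⣾⠒⣿⠂⠀⠀
⠴⠂⠂⠂⠿⠿⣿⠂⠒⠀⠀
⠒⣿⠂⠂⣿⠂⠒⣿⠴⠀⠀
⠒⣿⠒⣿⠴⠂⠂⠂⠒⠀⠀
⠀⠴⠴⠴⠒⠒⠒⠒⠿⠀⠀
⠀⠀⠀⠀⠀⠀⠀⠀⠀⠀⠀

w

⠀⠀⠀⠀⠀⠀⠀⠀⠀⠀⠀
⠀⠀⠀⠀⠀⠀⠀⠀⠀⠀⠀
⠒⠒⠒⠒⠂⠒⠂⠒⠀⠀⠀
⠒⠒⠒⠒⣿⠒⠒⠒⣿⣿⠀
⠒⠒⣿⠒⠒⠂⠂⠒⣿⠴⠀
⠿⣿⠒⠿⠴⣾⠂⠒⣿⠂⠀
⠂⠴⠂⠂⠂⠿⠿⣿⠂⠒⠀
⠂⠒⣿⠂⠂⣿⠂⠒⣿⠴⠀
⠒⠒⣿⠒⣿⠴⠂⠂⠂⠒⠀
⠀⠀⠴⠴⠴⠒⠒⠒⠒⠿⠀
⠀⠀⠀⠀⠀⠀⠀⠀⠀⠀⠀

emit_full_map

⠒⠒⠒⠒⠂⠒⠂⠒⠀⠀
⠒⠒⠒⠒⣿⠒⠒⠒⣿⣿
⠒⠒⣿⠒⠒⠂⠂⠒⣿⠴
⠿⣿⠒⠿⠴⣾⠂⠒⣿⠂
⠂⠴⠂⠂⠂⠿⠿⣿⠂⠒
⠂⠒⣿⠂⠂⣿⠂⠒⣿⠴
⠒⠒⣿⠒⣿⠴⠂⠂⠂⠒
⠀⠀⠴⠴⠴⠒⠒⠒⠒⠿

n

⠀⠀⠀⠀⠀⠀⠀⠀⠀⠀⠀
⠀⠀⠀⠀⠀⠀⠀⠀⠀⠀⠀
⠀⠀⠀⠀⠀⠀⠀⠀⠀⠀⠀
⠒⠒⠒⠒⠂⠒⠂⠒⠀⠀⠀
⠒⠒⠒⠒⣿⠒⠒⠒⣿⣿⠀
⠒⠒⣿⠒⠒⣾⠂⠒⣿⠴⠀
⠿⣿⠒⠿⠴⣿⠂⠒⣿⠂⠀
⠂⠴⠂⠂⠂⠿⠿⣿⠂⠒⠀
⠂⠒⣿⠂⠂⣿⠂⠒⣿⠴⠀
⠒⠒⣿⠒⣿⠴⠂⠂⠂⠒⠀
⠀⠀⠴⠴⠴⠒⠒⠒⠒⠿⠀

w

⠀⠀⠀⠀⠀⠀⠀⠀⠀⠀⠀
⠀⠀⠀⠀⠀⠀⠀⠀⠀⠀⠀
⠀⠀⠀⠀⠀⠀⠀⠀⠀⠀⠀
⠀⠒⠒⠒⠒⠂⠒⠂⠒⠀⠀
⠀⠒⠒⠒⠒⣿⠒⠒⠒⣿⣿
⠀⠒⠒⣿⠒⣾⠂⠂⠒⣿⠴
⠀⠿⣿⠒⠿⠴⣿⠂⠒⣿⠂
⠀⠂⠴⠂⠂⠂⠿⠿⣿⠂⠒
⠀⠂⠒⣿⠂⠂⣿⠂⠒⣿⠴
⠀⠒⠒⣿⠒⣿⠴⠂⠂⠂⠒
⠀⠀⠀⠴⠴⠴⠒⠒⠒⠒⠿

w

⠀⠀⠀⠀⠀⠀⠀⠀⠀⠀⠀
⠀⠀⠀⠀⠀⠀⠀⠀⠀⠀⠀
⠀⠀⠀⠀⠀⠀⠀⠀⠀⠀⠀
⠀⠀⠒⠒⠒⠒⠂⠒⠂⠒⠀
⠀⠀⠒⠒⠒⠒⣿⠒⠒⠒⣿
⠀⠀⠒⠒⣿⣾⠒⠂⠂⠒⣿
⠀⠀⠿⣿⠒⠿⠴⣿⠂⠒⣿
⠀⠀⠂⠴⠂⠂⠂⠿⠿⣿⠂
⠀⠀⠂⠒⣿⠂⠂⣿⠂⠒⣿
⠀⠀⠒⠒⣿⠒⣿⠴⠂⠂⠂
⠀⠀⠀⠀⠴⠴⠴⠒⠒⠒⠒

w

⠀⠀⠀⠀⠀⠀⠀⠀⠀⠀⠀
⠀⠀⠀⠀⠀⠀⠀⠀⠀⠀⠀
⠀⠀⠀⠀⠀⠀⠀⠀⠀⠀⠀
⠀⠀⠀⠒⠒⠒⠒⠂⠒⠂⠒
⠀⠀⠀⠒⠒⠒⠒⣿⠒⠒⠒
⠀⠀⠀⠒⠒⣾⠒⠒⠂⠂⠒
⠀⠀⠀⠿⣿⠒⠿⠴⣿⠂⠒
⠀⠀⠀⠂⠴⠂⠂⠂⠿⠿⣿
⠀⠀⠀⠂⠒⣿⠂⠂⣿⠂⠒
⠀⠀⠀⠒⠒⣿⠒⣿⠴⠂⠂
⠀⠀⠀⠀⠀⠴⠴⠴⠒⠒⠒

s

⠀⠀⠀⠀⠀⠀⠀⠀⠀⠀⠀
⠀⠀⠀⠀⠀⠀⠀⠀⠀⠀⠀
⠀⠀⠀⠒⠒⠒⠒⠂⠒⠂⠒
⠀⠀⠀⠒⠒⠒⠒⣿⠒⠒⠒
⠀⠀⠀⠒⠒⣿⠒⠒⠂⠂⠒
⠀⠀⠀⠿⣿⣾⠿⠴⣿⠂⠒
⠀⠀⠀⠂⠴⠂⠂⠂⠿⠿⣿
⠀⠀⠀⠂⠒⣿⠂⠂⣿⠂⠒
⠀⠀⠀⠒⠒⣿⠒⣿⠴⠂⠂
⠀⠀⠀⠀⠀⠴⠴⠴⠒⠒⠒
⠀⠀⠀⠀⠀⠀⠀⠀⠀⠀⠀

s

⠀⠀⠀⠀⠀⠀⠀⠀⠀⠀⠀
⠀⠀⠀⠒⠒⠒⠒⠂⠒⠂⠒
⠀⠀⠀⠒⠒⠒⠒⣿⠒⠒⠒
⠀⠀⠀⠒⠒⣿⠒⠒⠂⠂⠒
⠀⠀⠀⠿⣿⠒⠿⠴⣿⠂⠒
⠀⠀⠀⠂⠴⣾⠂⠂⠿⠿⣿
⠀⠀⠀⠂⠒⣿⠂⠂⣿⠂⠒
⠀⠀⠀⠒⠒⣿⠒⣿⠴⠂⠂
⠀⠀⠀⠀⠀⠴⠴⠴⠒⠒⠒
⠀⠀⠀⠀⠀⠀⠀⠀⠀⠀⠀
⠀⠀⠀⠀⠀⠀⠀⠀⠀⠀⠀

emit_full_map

⠒⠒⠒⠒⠂⠒⠂⠒⠀⠀
⠒⠒⠒⠒⣿⠒⠒⠒⣿⣿
⠒⠒⣿⠒⠒⠂⠂⠒⣿⠴
⠿⣿⠒⠿⠴⣿⠂⠒⣿⠂
⠂⠴⣾⠂⠂⠿⠿⣿⠂⠒
⠂⠒⣿⠂⠂⣿⠂⠒⣿⠴
⠒⠒⣿⠒⣿⠴⠂⠂⠂⠒
⠀⠀⠴⠴⠴⠒⠒⠒⠒⠿
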